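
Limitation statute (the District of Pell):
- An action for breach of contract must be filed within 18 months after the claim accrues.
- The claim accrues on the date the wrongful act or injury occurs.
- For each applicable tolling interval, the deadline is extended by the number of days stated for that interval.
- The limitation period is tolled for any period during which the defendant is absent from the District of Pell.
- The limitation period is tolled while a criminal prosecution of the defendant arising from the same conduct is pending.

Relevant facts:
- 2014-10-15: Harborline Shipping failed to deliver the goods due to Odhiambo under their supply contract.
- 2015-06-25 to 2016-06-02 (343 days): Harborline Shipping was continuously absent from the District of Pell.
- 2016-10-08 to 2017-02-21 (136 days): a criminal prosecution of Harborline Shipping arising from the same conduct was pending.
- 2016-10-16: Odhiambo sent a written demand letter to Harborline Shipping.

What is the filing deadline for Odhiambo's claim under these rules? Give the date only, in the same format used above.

2017-08-07

The claim accrued on 2014-10-15, when the wrongful act occurred.
The untolled deadline — 18 months after 2014-10-15 — is 2016-04-15.
Because the defendant's absence from the jurisdiction ran from 2015-06-25 to 2016-06-02, the deadline is extended by 343 days to 2017-03-24.
The pending criminal prosecution from 2016-10-08 to 2017-02-21 tolled the period for 136 days, extending the deadline to 2017-08-07.
None of the other events listed affects the running of the period under the stated rules.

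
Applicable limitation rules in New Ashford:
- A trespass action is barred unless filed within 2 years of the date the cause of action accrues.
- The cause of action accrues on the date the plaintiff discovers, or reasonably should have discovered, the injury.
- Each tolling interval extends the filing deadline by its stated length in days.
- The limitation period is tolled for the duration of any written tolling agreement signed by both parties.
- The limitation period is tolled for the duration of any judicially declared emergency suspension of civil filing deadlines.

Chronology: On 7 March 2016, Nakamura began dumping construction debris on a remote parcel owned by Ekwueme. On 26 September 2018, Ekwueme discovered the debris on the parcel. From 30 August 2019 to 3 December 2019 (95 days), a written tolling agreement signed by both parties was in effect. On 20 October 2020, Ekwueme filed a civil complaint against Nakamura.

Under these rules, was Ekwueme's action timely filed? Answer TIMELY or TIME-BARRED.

Accrual is tied to discovery, so the period began on 26 September 2018 rather than on 7 March 2016 when the act occurred.
2 years from 26 September 2018 is 26 September 2020.
The written tolling agreement from 30 August 2019 to 3 December 2019 tolled the period for 95 days, extending the deadline to 30 December 2020.
Filing on 20 October 2020 beat the 30 December 2020 deadline — the action is timely.

TIMELY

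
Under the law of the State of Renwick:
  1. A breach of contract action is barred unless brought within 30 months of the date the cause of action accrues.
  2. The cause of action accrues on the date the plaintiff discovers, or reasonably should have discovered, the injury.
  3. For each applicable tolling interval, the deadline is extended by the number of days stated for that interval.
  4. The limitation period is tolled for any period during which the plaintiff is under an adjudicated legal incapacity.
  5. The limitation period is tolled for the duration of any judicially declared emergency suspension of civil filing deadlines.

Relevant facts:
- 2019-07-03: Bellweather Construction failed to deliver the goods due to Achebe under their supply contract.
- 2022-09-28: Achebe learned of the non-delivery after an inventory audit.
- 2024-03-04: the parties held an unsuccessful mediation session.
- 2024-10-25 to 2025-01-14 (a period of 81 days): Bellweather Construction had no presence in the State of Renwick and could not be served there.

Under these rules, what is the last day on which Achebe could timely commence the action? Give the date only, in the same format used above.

2025-03-28

The claim did not accrue until Achebe discovered the injury on 2022-09-28; the 2019-07-03 act date does not start the clock under the stated rule.
The untolled deadline — 30 months after 2022-09-28 — is 2025-03-28.
Although the defendant's absence ran from 2024-10-25 to 2025-01-14, the stated rules do not make that a tolling event, so it is disregarded.
None of the other events listed affects the running of the period under the stated rules.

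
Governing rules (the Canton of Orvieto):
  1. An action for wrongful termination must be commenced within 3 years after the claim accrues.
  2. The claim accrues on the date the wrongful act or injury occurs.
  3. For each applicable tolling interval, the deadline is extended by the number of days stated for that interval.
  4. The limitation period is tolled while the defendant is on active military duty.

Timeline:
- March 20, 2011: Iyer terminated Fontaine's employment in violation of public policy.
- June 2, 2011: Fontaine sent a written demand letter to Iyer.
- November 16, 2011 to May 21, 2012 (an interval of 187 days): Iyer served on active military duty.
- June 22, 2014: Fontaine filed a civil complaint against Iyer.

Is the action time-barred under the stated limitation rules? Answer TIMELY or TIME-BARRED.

The claim accrued on March 20, 2011, when the wrongful act occurred.
3 years from March 20, 2011 is March 20, 2014.
The period was tolled for 187 days by the defendant's active military service (November 16, 2011 to May 21, 2012), pushing the deadline to September 23, 2014.
The other events in the timeline have no effect on the limitation period under the stated rules.
The June 22, 2014 filing precedes the September 23, 2014 deadline; the claim is timely.

TIMELY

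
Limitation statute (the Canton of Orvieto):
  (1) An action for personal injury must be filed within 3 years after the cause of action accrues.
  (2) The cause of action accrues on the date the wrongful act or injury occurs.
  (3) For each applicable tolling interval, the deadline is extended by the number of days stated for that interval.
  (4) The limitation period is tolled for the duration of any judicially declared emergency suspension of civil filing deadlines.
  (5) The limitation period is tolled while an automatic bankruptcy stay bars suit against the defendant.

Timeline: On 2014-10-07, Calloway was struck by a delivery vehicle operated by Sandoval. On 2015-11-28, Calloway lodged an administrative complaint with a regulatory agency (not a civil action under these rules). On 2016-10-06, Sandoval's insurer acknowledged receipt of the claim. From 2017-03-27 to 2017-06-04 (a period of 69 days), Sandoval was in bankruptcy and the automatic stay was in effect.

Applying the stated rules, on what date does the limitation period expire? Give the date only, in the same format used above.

2017-12-15

The cause of action accrued on 2014-10-07, the date of the act.
Adding the 3 years base period to 2014-10-07 gives a deadline of 2017-10-07, before any tolling.
The period was tolled for 69 days by the automatic bankruptcy stay (2017-03-27 to 2017-06-04), pushing the deadline to 2017-12-15.
None of the other events listed affects the running of the period under the stated rules.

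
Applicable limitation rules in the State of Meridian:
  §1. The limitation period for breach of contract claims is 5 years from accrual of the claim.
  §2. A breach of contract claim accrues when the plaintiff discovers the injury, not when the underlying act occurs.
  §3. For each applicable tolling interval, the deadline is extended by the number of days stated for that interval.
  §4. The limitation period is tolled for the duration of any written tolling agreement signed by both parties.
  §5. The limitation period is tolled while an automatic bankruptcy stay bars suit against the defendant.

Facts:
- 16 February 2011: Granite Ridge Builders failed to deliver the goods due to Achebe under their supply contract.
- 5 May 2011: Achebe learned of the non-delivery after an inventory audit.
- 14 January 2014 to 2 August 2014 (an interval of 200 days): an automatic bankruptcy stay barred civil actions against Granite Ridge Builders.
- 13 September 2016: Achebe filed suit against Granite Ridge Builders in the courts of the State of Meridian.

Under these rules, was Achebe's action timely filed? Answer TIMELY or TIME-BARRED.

The claim did not accrue until Achebe discovered the injury on 5 May 2011; the 16 February 2011 act date does not start the clock under the stated rule.
Adding the 5 years base period to 5 May 2011 gives a deadline of 5 May 2016, before any tolling.
Because the automatic bankruptcy stay ran from 14 January 2014 to 2 August 2014, the deadline is extended by 200 days to 21 November 2016.
Filing on 13 September 2016 beat the 21 November 2016 deadline — the action is timely.

TIMELY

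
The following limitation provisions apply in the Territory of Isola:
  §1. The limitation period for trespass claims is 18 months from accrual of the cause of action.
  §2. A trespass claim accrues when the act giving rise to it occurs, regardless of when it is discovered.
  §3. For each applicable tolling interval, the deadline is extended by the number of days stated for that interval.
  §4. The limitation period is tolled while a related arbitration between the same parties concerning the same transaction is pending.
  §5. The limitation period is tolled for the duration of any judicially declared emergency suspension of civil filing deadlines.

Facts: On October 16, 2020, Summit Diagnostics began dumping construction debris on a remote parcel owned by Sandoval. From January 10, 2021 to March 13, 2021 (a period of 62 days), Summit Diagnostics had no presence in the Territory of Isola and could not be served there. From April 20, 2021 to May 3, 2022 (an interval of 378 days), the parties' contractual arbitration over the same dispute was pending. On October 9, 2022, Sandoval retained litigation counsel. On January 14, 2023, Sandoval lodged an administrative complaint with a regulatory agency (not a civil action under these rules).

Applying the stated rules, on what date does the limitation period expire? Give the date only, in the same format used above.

April 29, 2023

The cause of action accrued on October 16, 2020, the date of the act.
18 months from October 16, 2020 is April 16, 2022.
Because the pending related arbitration ran from April 20, 2021 to May 3, 2022, the deadline is extended by 378 days to April 29, 2023.
The defendant's absence from the jurisdiction from January 10, 2021 to March 13, 2021 does not toll the period, because no stated rule makes the defendant's absence a tolling event.
Nothing else in the chronology tolls or restarts the period.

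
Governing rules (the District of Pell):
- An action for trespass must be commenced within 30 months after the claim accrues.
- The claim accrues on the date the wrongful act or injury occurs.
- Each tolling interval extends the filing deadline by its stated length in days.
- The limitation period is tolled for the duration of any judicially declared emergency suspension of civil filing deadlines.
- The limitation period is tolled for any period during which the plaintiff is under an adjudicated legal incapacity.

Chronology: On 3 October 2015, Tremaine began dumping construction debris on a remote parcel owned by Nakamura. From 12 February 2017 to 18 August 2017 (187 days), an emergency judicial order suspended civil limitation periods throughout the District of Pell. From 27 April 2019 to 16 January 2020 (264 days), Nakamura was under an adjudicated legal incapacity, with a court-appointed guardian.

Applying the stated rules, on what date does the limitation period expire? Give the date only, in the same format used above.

The claim accrued on 3 October 2015, when the wrongful act occurred.
Adding the 30 months base period to 3 October 2015 gives a deadline of 3 April 2018, before any tolling.
The emergency suspension of filing deadlines from 12 February 2017 to 18 August 2017 tolled the period for 187 days, extending the deadline to 7 October 2018.
By the time the plaintiff's legal incapacity began on 27 April 2019, the limitation period had already expired on 7 October 2018; that interval cannot revive it.

7 October 2018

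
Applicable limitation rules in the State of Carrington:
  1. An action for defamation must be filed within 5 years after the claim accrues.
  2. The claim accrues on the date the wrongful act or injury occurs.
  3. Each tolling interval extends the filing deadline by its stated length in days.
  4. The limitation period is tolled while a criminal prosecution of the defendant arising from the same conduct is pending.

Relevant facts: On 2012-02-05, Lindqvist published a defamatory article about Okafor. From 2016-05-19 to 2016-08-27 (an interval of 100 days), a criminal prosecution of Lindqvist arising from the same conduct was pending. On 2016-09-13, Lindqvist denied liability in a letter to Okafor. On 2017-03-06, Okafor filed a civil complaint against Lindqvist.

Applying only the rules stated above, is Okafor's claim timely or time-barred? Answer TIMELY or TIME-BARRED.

The limitation period began to run on 2012-02-05.
Adding the 5 years base period to 2012-02-05 gives a deadline of 2017-02-05, before any tolling.
The pending criminal prosecution from 2016-05-19 to 2016-08-27 tolled the period for 100 days, extending the deadline to 2017-05-16.
The other events in the timeline have no effect on the limitation period under the stated rules.
Filing on 2017-03-06 beat the 2017-05-16 deadline — the action is timely.

TIMELY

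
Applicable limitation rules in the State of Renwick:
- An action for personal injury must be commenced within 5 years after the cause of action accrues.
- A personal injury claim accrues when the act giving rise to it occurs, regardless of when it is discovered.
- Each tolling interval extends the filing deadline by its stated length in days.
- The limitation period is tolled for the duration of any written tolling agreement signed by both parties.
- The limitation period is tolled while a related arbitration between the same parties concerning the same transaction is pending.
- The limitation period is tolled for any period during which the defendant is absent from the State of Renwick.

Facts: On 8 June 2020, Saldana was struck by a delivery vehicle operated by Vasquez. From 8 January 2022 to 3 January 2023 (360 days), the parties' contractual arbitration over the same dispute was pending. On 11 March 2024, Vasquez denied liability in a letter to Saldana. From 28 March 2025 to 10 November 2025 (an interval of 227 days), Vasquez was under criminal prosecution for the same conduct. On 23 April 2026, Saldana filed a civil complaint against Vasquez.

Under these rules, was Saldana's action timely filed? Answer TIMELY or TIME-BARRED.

TIMELY

The limitation period began to run on 8 June 2020.
The untolled deadline — 5 years after 8 June 2020 — is 8 June 2025.
The period was tolled for 360 days by the pending related arbitration (8 January 2022 to 3 January 2023), pushing the deadline to 3 June 2026.
No stated provision tolls the period for a criminal prosecution, so the interval from 28 March 2025 to 10 November 2025 has no effect on the deadline.
The other events in the timeline have no effect on the limitation period under the stated rules.
The 23 April 2026 filing precedes the 3 June 2026 deadline; the claim is timely.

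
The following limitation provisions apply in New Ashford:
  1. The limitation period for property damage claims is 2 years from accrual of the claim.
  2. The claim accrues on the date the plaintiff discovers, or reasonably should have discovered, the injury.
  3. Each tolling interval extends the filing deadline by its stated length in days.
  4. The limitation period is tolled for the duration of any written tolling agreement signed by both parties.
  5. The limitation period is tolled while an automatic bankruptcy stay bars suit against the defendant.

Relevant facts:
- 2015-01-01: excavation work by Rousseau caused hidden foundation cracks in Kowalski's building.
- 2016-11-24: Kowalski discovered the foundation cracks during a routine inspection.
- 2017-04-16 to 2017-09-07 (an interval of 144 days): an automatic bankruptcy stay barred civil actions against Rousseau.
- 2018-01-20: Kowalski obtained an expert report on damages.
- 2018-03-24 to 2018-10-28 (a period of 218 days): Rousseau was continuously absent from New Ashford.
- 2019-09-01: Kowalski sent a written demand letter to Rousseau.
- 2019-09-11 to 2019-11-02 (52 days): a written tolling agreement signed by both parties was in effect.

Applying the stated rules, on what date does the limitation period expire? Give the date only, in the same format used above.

Under the discovery rule, the claim accrued on 2016-11-24, when Kowalski discovered the injury — not on the 2015-01-01 date of the underlying act.
The untolled deadline — 2 years after 2016-11-24 — is 2018-11-24.
The period was tolled for 144 days by the automatic bankruptcy stay (2017-04-16 to 2017-09-07), pushing the deadline to 2019-04-17.
The written tolling agreement from 2019-09-11 to 2019-11-02 began after the period had already run on 2019-04-17, so it has no tolling effect.
Although the defendant's absence ran from 2018-03-24 to 2018-10-28, the stated rules do not make that a tolling event, so it is disregarded.
The other events in the timeline have no effect on the limitation period under the stated rules.

2019-04-17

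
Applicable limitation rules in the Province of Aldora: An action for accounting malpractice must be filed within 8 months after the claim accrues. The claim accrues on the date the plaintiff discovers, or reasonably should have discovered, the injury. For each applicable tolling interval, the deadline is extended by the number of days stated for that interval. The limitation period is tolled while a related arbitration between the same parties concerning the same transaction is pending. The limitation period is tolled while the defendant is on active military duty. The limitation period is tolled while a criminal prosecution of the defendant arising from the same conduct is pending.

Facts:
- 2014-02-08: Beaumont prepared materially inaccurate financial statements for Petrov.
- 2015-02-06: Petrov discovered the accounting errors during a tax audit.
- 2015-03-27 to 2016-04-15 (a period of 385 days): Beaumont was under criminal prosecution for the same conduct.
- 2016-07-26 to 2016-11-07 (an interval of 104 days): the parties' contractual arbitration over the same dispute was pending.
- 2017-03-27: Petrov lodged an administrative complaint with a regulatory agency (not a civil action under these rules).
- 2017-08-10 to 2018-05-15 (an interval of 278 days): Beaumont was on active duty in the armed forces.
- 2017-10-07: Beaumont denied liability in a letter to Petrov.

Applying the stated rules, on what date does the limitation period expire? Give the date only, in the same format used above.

2017-02-06

The claim did not accrue until Petrov discovered the injury on 2015-02-06; the 2014-02-08 act date does not start the clock under the stated rule.
The untolled deadline — 8 months after 2015-02-06 — is 2015-10-06.
The period was tolled for 385 days by the pending criminal prosecution (2015-03-27 to 2016-04-15), pushing the deadline to 2016-10-25.
The pending related arbitration from 2016-07-26 to 2016-11-07 tolled the period for 104 days, extending the deadline to 2017-02-06.
The defendant's active military service starting 2017-08-10 came too late — the period had run on 2017-02-06 — and so does not extend the deadline.
Nothing else in the chronology tolls or restarts the period.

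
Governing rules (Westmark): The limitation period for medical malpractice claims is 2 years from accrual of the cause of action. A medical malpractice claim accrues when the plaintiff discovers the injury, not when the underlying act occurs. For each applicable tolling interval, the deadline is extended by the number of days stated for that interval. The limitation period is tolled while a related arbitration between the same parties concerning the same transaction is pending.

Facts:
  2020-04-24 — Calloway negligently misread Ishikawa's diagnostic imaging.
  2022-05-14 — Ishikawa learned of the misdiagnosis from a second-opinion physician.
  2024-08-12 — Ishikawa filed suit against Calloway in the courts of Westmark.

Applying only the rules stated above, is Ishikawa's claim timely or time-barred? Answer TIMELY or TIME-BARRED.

Accrual is tied to discovery, so the period began on 2022-05-14 rather than on 2020-04-24 when the act occurred.
Adding the 2 years base period to 2022-05-14 gives a deadline of 2024-05-14, before any tolling.
The 2024-08-12 filing falls after the 2024-05-14 deadline; the claim is time-barred.

TIME-BARRED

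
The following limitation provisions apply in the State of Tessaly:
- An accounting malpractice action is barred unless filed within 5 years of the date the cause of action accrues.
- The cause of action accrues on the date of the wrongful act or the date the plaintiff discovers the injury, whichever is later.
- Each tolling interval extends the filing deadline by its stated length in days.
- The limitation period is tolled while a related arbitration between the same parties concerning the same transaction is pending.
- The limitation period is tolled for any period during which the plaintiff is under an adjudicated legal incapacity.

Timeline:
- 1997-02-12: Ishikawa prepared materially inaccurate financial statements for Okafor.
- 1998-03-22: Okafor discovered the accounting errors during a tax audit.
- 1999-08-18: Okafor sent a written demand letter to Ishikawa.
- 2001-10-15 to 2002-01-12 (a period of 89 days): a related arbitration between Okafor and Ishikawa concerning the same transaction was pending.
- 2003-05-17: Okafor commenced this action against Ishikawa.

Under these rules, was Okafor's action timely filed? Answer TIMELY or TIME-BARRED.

Taking the later of the act (1997-02-12) and discovery (1998-03-22), the claim accrued on 1998-03-22.
Adding the 5 years base period to 1998-03-22 gives a deadline of 2003-03-22, before any tolling.
The pending related arbitration from 2001-10-15 to 2002-01-12 tolled the period for 89 days, extending the deadline to 2003-06-19.
None of the other events listed affects the running of the period under the stated rules.
Okafor filed on 2003-05-17, before the 2003-06-19 deadline, so the action is timely.

TIMELY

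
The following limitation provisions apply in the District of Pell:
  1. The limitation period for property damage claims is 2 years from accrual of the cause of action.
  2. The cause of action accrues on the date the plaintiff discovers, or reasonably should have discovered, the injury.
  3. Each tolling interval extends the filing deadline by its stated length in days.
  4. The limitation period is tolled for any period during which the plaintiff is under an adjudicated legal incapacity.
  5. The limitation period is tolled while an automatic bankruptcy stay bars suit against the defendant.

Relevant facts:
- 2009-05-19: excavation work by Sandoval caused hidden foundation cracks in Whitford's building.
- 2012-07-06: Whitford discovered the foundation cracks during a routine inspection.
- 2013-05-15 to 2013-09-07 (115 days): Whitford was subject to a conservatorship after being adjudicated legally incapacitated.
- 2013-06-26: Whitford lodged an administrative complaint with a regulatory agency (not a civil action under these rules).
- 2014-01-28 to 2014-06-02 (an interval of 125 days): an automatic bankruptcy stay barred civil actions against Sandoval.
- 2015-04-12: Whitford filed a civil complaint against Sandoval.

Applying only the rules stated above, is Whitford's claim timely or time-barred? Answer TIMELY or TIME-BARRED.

TIME-BARRED

Accrual is tied to discovery, so the period began on 2012-07-06 rather than on 2009-05-19 when the act occurred.
The untolled deadline — 2 years after 2012-07-06 — is 2014-07-06.
The period was tolled for 115 days by the plaintiff's legal incapacity (2013-05-15 to 2013-09-07), pushing the deadline to 2014-10-29.
The automatic bankruptcy stay from 2014-01-28 to 2014-06-02 tolled the period for 125 days, extending the deadline to 2015-03-03.
The other events in the timeline have no effect on the limitation period under the stated rules.
Whitford filed on 2015-04-12, after the 2015-03-03 deadline, so the action is time-barred.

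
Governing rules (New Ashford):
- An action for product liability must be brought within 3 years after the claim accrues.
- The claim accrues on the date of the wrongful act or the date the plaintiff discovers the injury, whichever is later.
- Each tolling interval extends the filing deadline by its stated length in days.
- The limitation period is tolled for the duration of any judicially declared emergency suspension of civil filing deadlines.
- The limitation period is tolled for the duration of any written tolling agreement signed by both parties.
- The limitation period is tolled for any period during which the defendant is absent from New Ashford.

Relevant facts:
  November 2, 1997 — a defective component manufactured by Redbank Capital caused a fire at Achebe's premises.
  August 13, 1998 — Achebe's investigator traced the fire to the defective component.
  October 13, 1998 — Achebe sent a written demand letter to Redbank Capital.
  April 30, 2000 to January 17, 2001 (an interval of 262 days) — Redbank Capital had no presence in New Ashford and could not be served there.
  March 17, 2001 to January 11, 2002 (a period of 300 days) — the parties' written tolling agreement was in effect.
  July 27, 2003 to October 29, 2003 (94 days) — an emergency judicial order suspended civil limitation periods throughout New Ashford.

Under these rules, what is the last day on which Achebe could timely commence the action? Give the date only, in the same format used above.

The claim accrued on August 13, 1998 — the later of the November 2, 1997 act and the August 13, 1998 discovery.
3 years from August 13, 1998 is August 13, 2001.
The defendant's absence from the jurisdiction from April 30, 2000 to January 17, 2001 tolled the period for 262 days, extending the deadline to May 2, 2002.
The period was tolled for 300 days by the written tolling agreement (March 17, 2001 to January 11, 2002), pushing the deadline to February 26, 2003.
The emergency suspension of filing deadlines starting July 27, 2003 came too late — the period had run on February 26, 2003 — and so does not extend the deadline.
None of the other events listed affects the running of the period under the stated rules.

February 26, 2003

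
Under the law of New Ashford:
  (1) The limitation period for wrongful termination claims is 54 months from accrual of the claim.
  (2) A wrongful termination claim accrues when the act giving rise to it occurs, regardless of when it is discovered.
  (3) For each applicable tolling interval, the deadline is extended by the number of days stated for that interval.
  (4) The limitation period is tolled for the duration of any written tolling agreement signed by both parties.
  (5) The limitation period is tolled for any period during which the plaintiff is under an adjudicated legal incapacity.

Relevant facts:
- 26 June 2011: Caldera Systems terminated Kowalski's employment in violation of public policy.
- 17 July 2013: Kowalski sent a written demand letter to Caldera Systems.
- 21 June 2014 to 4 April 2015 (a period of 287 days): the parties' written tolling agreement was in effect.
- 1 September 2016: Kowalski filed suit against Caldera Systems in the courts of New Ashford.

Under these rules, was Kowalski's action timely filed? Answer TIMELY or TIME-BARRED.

TIMELY

The limitation period began to run on 26 June 2011.
54 months from 26 June 2011 is 26 December 2015.
The written tolling agreement from 21 June 2014 to 4 April 2015 tolled the period for 287 days, extending the deadline to 8 October 2016.
Nothing else in the chronology tolls or restarts the period.
The 1 September 2016 filing precedes the 8 October 2016 deadline; the claim is timely.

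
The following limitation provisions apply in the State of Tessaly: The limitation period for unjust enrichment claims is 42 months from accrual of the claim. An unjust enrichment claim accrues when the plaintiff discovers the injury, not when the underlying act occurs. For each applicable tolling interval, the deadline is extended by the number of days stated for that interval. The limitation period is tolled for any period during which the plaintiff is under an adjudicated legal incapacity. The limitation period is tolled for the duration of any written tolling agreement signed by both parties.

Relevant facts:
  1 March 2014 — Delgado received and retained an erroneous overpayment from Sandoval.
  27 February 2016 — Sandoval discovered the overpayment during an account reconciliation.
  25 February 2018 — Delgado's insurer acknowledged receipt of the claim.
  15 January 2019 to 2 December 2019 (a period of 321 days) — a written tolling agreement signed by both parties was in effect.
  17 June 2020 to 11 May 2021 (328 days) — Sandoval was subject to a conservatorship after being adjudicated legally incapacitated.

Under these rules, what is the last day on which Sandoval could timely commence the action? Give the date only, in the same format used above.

6 June 2021

Under the discovery rule, the claim accrued on 27 February 2016, when Sandoval discovered the injury — not on the 1 March 2014 date of the underlying act.
The untolled deadline — 42 months after 27 February 2016 — is 27 August 2019.
Because the written tolling agreement ran from 15 January 2019 to 2 December 2019, the deadline is extended by 321 days to 13 July 2020.
The period was tolled for 328 days by the plaintiff's legal incapacity (17 June 2020 to 11 May 2021), pushing the deadline to 6 June 2021.
None of the other events listed affects the running of the period under the stated rules.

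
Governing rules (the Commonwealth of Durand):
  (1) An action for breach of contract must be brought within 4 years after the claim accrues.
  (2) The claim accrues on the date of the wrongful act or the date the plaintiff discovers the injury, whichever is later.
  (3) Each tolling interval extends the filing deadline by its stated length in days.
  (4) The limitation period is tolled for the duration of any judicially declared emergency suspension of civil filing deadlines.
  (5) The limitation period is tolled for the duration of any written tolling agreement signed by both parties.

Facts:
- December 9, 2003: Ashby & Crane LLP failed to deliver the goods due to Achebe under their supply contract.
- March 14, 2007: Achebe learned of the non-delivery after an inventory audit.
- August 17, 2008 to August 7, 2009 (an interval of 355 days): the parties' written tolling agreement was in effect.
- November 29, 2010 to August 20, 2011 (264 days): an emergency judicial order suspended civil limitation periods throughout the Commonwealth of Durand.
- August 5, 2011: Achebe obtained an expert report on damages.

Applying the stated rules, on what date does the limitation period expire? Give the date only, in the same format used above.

November 22, 2012

The claim accrued on March 14, 2007 — the later of the December 9, 2003 act and the March 14, 2007 discovery.
Adding the 4 years base period to March 14, 2007 gives a deadline of March 14, 2011, before any tolling.
The period was tolled for 355 days by the written tolling agreement (August 17, 2008 to August 7, 2009), pushing the deadline to March 3, 2012.
The period was tolled for 264 days by the emergency suspension of filing deadlines (November 29, 2010 to August 20, 2011), pushing the deadline to November 22, 2012.
The other events in the timeline have no effect on the limitation period under the stated rules.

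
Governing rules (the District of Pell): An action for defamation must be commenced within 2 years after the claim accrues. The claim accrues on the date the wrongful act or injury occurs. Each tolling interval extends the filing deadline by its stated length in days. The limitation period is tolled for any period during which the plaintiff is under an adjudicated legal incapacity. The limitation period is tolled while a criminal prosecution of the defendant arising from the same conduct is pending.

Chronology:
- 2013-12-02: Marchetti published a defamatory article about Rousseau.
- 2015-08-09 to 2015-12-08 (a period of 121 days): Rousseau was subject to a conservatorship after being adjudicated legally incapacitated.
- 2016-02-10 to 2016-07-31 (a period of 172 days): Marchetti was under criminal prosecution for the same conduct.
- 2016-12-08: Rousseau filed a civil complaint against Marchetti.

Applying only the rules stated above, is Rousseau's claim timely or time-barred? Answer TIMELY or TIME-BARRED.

The limitation period began to run on 2013-12-02.
The untolled deadline — 2 years after 2013-12-02 — is 2015-12-02.
The period was tolled for 121 days by the plaintiff's legal incapacity (2015-08-09 to 2015-12-08), pushing the deadline to 2016-04-01.
Because the pending criminal prosecution ran from 2016-02-10 to 2016-07-31, the deadline is extended by 172 days to 2016-09-20.
Rousseau filed on 2016-12-08, after the 2016-09-20 deadline, so the action is time-barred.

TIME-BARRED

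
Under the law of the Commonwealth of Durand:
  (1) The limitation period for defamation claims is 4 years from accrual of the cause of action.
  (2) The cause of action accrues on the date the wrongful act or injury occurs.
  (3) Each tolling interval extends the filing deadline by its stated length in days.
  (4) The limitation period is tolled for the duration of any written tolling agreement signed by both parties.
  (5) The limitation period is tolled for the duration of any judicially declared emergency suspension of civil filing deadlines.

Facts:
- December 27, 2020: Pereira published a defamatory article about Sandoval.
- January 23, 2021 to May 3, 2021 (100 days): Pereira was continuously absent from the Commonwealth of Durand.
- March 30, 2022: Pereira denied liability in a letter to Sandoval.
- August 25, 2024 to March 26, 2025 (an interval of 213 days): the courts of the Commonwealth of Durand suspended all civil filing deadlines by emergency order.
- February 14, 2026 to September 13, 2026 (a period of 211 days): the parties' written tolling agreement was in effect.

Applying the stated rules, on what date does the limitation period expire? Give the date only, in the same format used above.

The cause of action accrued on December 27, 2020, the date of the act.
Adding the 4 years base period to December 27, 2020 gives a deadline of December 27, 2024, before any tolling.
The emergency suspension of filing deadlines from August 25, 2024 to March 26, 2025 tolled the period for 213 days, extending the deadline to July 28, 2025.
The written tolling agreement from February 14, 2026 to September 13, 2026 began after the period had already run on July 28, 2025, so it has no tolling effect.
Although the defendant's absence ran from January 23, 2021 to May 3, 2021, the stated rules do not make that a tolling event, so it is disregarded.
None of the other events listed affects the running of the period under the stated rules.

July 28, 2025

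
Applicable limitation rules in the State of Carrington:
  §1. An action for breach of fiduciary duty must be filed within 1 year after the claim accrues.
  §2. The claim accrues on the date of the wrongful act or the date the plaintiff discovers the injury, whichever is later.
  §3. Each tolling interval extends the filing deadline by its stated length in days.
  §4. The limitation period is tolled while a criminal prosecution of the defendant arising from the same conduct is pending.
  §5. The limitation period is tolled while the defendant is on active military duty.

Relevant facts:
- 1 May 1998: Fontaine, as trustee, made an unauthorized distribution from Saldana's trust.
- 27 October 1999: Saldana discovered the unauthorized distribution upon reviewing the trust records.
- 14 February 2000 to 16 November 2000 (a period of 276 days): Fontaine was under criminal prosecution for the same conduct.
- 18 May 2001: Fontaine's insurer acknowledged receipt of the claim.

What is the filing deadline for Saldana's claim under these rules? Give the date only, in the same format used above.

30 July 2001

Taking the later of the act (1 May 1998) and discovery (27 October 1999), the claim accrued on 27 October 1999.
1 year from 27 October 1999 is 27 October 2000.
The pending criminal prosecution from 14 February 2000 to 16 November 2000 tolled the period for 276 days, extending the deadline to 30 July 2001.
None of the other events listed affects the running of the period under the stated rules.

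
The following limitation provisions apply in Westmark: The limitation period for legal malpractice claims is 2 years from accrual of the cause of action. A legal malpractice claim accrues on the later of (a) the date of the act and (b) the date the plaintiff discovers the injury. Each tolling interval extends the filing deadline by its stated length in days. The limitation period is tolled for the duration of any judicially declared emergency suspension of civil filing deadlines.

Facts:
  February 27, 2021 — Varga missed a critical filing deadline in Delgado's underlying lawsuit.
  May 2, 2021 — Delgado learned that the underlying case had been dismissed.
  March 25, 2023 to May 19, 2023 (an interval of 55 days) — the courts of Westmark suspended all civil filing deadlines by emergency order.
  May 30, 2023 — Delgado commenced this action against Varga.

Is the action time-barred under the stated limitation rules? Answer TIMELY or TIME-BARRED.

TIMELY

Because discovery on May 2, 2021 post-dates the February 27, 2021 act, accrual under the later-of rule falls on May 2, 2021.
2 years from May 2, 2021 is May 2, 2023.
The emergency suspension of filing deadlines from March 25, 2023 to May 19, 2023 tolled the period for 55 days, extending the deadline to June 26, 2023.
The May 30, 2023 filing precedes the June 26, 2023 deadline; the claim is timely.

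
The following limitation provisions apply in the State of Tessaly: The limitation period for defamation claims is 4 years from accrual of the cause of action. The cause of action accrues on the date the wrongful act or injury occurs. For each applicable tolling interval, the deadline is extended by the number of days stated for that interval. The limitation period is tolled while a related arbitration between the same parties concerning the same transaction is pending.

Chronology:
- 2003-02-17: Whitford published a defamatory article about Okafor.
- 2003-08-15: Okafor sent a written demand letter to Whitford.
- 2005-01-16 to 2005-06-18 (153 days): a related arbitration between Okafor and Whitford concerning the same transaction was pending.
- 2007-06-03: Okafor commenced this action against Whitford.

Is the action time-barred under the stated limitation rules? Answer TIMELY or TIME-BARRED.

TIMELY

The claim accrued on 2003-02-17, when the wrongful act occurred.
Adding the 4 years base period to 2003-02-17 gives a deadline of 2007-02-17, before any tolling.
Because the pending related arbitration ran from 2005-01-16 to 2005-06-18, the deadline is extended by 153 days to 2007-07-20.
The other events in the timeline have no effect on the limitation period under the stated rules.
Filing on 2007-06-03 beat the 2007-07-20 deadline — the action is timely.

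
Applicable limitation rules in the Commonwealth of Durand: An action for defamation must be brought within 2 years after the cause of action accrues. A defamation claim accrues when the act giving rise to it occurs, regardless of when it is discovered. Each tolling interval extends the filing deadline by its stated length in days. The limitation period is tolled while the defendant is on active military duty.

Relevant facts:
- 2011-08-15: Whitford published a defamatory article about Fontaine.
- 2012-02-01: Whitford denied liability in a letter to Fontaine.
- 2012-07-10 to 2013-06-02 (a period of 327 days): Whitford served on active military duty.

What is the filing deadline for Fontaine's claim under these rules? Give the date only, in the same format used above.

The claim accrued on 2011-08-15, when the wrongful act occurred.
The untolled deadline — 2 years after 2011-08-15 — is 2013-08-15.
Because the defendant's active military service ran from 2012-07-10 to 2013-06-02, the deadline is extended by 327 days to 2014-07-08.
The other events in the timeline have no effect on the limitation period under the stated rules.

2014-07-08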